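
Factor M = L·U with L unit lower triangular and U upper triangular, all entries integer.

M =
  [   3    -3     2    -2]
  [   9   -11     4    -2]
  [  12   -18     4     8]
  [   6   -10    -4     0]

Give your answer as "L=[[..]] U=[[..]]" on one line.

  r1 -= 3·r0 → [0,-2,-2,4]
  r2 -= 4·r0 → [0,-6,-4,16]
  r3 -= 2·r0 → [0,-4,-8,4]
  r2 -= 3·r1 → [0,0,2,4]
  r3 -= 2·r1 → [0,0,-4,-4]
  r3 -= -2·r2 → [0,0,0,4]

L=[[1,0,0,0],[3,1,0,0],[4,3,1,0],[2,2,-2,1]] U=[[3,-3,2,-2],[0,-2,-2,4],[0,0,2,4],[0,0,0,4]]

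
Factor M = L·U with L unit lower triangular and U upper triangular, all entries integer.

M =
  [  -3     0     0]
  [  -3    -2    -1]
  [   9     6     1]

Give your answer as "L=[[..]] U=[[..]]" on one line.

L=[[1,0,0],[1,1,0],[-3,-3,1]] U=[[-3,0,0],[0,-2,-1],[0,0,-2]]

  R1 -= 1·R0 → [0,-2,-1]
  R2 -= -3·R0 → [0,6,1]
  R2 -= -3·R1 → [0,0,-2]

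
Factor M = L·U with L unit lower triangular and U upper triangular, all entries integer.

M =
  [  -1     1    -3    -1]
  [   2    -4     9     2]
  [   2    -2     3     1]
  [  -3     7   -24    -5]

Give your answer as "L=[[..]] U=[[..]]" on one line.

  R1 -= -2·R0 → [0,-2,3,0]
  R2 -= -2·R0 → [0,0,-3,-1]
  R3 -= 3·R0 → [0,4,-15,-2]
  R2 -= 0·R1 → [0,0,-3,-1]
  R3 -= -2·R1 → [0,0,-9,-2]
  R3 -= 3·R2 → [0,0,0,1]

L=[[1,0,0,0],[-2,1,0,0],[-2,0,1,0],[3,-2,3,1]] U=[[-1,1,-3,-1],[0,-2,3,0],[0,0,-3,-1],[0,0,0,1]]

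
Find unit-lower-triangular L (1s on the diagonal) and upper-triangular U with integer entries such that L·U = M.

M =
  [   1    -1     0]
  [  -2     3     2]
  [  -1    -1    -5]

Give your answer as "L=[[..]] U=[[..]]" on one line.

  r1 -= -2·r0 → [0,1,2]
  r2 -= -1·r0 → [0,-2,-5]
  r2 -= -2·r1 → [0,0,-1]

L=[[1,0,0],[-2,1,0],[-1,-2,1]] U=[[1,-1,0],[0,1,2],[0,0,-1]]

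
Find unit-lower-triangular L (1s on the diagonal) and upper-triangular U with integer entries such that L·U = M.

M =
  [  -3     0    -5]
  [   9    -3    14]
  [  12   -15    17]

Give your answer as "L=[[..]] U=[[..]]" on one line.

  row1 -= -3·row0 → [0,-3,-1]
  row2 -= -4·row0 → [0,-15,-3]
  row2 -= 5·row1 → [0,0,2]

L=[[1,0,0],[-3,1,0],[-4,5,1]] U=[[-3,0,-5],[0,-3,-1],[0,0,2]]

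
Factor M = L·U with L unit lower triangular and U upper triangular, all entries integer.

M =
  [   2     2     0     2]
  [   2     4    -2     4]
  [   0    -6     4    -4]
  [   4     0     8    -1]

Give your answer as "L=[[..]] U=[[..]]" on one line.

  R1 -= 1·R0 → [0,2,-2,2]
  R2 -= 0·R0 → [0,-6,4,-4]
  R3 -= 2·R0 → [0,-4,8,-5]
  R2 -= -3·R1 → [0,0,-2,2]
  R3 -= -2·R1 → [0,0,4,-1]
  R3 -= -2·R2 → [0,0,0,3]

L=[[1,0,0,0],[1,1,0,0],[0,-3,1,0],[2,-2,-2,1]] U=[[2,2,0,2],[0,2,-2,2],[0,0,-2,2],[0,0,0,3]]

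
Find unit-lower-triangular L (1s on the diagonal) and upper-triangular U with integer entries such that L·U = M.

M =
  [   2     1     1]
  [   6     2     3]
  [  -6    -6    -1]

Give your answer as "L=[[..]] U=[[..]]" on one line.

L=[[1,0,0],[3,1,0],[-3,3,1]] U=[[2,1,1],[0,-1,0],[0,0,2]]

  r1 -= 3·r0 → [0,-1,0]
  r2 -= -3·r0 → [0,-3,2]
  r2 -= 3·r1 → [0,0,2]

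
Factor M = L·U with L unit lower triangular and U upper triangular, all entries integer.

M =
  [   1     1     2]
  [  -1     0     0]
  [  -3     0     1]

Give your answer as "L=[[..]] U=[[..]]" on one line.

  R1 -= -1·R0 → [0,1,2]
  R2 -= -3·R0 → [0,3,7]
  R2 -= 3·R1 → [0,0,1]

L=[[1,0,0],[-1,1,0],[-3,3,1]] U=[[1,1,2],[0,1,2],[0,0,1]]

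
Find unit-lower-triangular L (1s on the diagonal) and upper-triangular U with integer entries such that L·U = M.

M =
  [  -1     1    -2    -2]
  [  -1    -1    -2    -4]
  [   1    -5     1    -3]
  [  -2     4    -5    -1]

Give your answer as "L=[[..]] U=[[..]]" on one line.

L=[[1,0,0,0],[1,1,0,0],[-1,2,1,0],[2,-1,1,1]] U=[[-1,1,-2,-2],[0,-2,0,-2],[0,0,-1,-1],[0,0,0,2]]

  r1 -= 1·r0 → [0,-2,0,-2]
  r2 -= -1·r0 → [0,-4,-1,-5]
  r3 -= 2·r0 → [0,2,-1,3]
  r2 -= 2·r1 → [0,0,-1,-1]
  r3 -= -1·r1 → [0,0,-1,1]
  r3 -= 1·r2 → [0,0,0,2]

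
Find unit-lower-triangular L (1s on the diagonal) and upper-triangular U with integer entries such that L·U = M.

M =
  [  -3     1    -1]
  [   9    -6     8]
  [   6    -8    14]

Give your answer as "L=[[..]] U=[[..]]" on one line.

L=[[1,0,0],[-3,1,0],[-2,2,1]] U=[[-3,1,-1],[0,-3,5],[0,0,2]]

  row1 -= -3·row0 → [0,-3,5]
  row2 -= -2·row0 → [0,-6,12]
  row2 -= 2·row1 → [0,0,2]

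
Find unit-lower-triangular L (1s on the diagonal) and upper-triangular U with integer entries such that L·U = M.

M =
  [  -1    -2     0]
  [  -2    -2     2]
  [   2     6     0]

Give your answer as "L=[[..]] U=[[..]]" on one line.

L=[[1,0,0],[2,1,0],[-2,1,1]] U=[[-1,-2,0],[0,2,2],[0,0,-2]]

  r1 -= 2·r0 → [0,2,2]
  r2 -= -2·r0 → [0,2,0]
  r2 -= 1·r1 → [0,0,-2]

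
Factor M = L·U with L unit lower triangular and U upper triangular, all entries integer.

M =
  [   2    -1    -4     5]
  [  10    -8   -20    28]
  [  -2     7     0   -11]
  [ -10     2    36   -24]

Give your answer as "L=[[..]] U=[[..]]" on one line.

L=[[1,0,0,0],[5,1,0,0],[-1,-2,1,0],[-5,1,-4,1]] U=[[2,-1,-4,5],[0,-3,0,3],[0,0,-4,0],[0,0,0,-2]]

  r1 -= 5·r0 → [0,-3,0,3]
  r2 -= -1·r0 → [0,6,-4,-6]
  r3 -= -5·r0 → [0,-3,16,1]
  r2 -= -2·r1 → [0,0,-4,0]
  r3 -= 1·r1 → [0,0,16,-2]
  r3 -= -4·r2 → [0,0,0,-2]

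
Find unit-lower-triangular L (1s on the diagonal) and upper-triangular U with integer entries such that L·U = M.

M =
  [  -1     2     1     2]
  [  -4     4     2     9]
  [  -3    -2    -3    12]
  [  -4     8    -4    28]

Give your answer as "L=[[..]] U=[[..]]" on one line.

  r1 -= 4·r0 → [0,-4,-2,1]
  r2 -= 3·r0 → [0,-8,-6,6]
  r3 -= 4·r0 → [0,0,-8,20]
  r2 -= 2·r1 → [0,0,-2,4]
  r3 -= 0·r1 → [0,0,-8,20]
  r3 -= 4·r2 → [0,0,0,4]

L=[[1,0,0,0],[4,1,0,0],[3,2,1,0],[4,0,4,1]] U=[[-1,2,1,2],[0,-4,-2,1],[0,0,-2,4],[0,0,0,4]]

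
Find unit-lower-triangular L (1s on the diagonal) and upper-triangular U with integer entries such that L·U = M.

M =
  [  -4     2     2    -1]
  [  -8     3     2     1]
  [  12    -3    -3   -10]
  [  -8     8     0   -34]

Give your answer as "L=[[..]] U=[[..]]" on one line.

  row1 -= 2·row0 → [0,-1,-2,3]
  row2 -= -3·row0 → [0,3,3,-13]
  row3 -= 2·row0 → [0,4,-4,-32]
  row2 -= -3·row1 → [0,0,-3,-4]
  row3 -= -4·row1 → [0,0,-12,-20]
  row3 -= 4·row2 → [0,0,0,-4]

L=[[1,0,0,0],[2,1,0,0],[-3,-3,1,0],[2,-4,4,1]] U=[[-4,2,2,-1],[0,-1,-2,3],[0,0,-3,-4],[0,0,0,-4]]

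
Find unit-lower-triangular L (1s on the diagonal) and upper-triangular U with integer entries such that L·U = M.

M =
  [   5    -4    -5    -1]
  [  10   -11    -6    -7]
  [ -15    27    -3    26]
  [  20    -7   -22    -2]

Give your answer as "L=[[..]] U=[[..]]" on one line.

L=[[1,0,0,0],[2,1,0,0],[-3,-5,1,0],[4,-3,5,1]] U=[[5,-4,-5,-1],[0,-3,4,-5],[0,0,2,-2],[0,0,0,-3]]

  row1 -= 2·row0 → [0,-3,4,-5]
  row2 -= -3·row0 → [0,15,-18,23]
  row3 -= 4·row0 → [0,9,-2,2]
  row2 -= -5·row1 → [0,0,2,-2]
  row3 -= -3·row1 → [0,0,10,-13]
  row3 -= 5·row2 → [0,0,0,-3]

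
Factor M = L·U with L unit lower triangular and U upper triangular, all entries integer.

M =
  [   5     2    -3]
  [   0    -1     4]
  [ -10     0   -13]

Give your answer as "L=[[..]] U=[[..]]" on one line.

  row1 -= 0·row0 → [0,-1,4]
  row2 -= -2·row0 → [0,4,-19]
  row2 -= -4·row1 → [0,0,-3]

L=[[1,0,0],[0,1,0],[-2,-4,1]] U=[[5,2,-3],[0,-1,4],[0,0,-3]]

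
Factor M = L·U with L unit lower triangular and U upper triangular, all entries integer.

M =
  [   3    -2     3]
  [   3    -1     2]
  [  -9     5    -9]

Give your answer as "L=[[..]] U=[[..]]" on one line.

L=[[1,0,0],[1,1,0],[-3,-1,1]] U=[[3,-2,3],[0,1,-1],[0,0,-1]]

  R1 -= 1·R0 → [0,1,-1]
  R2 -= -3·R0 → [0,-1,0]
  R2 -= -1·R1 → [0,0,-1]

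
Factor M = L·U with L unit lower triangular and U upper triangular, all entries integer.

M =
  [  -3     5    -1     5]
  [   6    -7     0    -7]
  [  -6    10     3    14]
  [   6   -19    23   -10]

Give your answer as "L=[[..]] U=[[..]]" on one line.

L=[[1,0,0,0],[-2,1,0,0],[2,0,1,0],[-2,-3,3,1]] U=[[-3,5,-1,5],[0,3,-2,3],[0,0,5,4],[0,0,0,-3]]

  r1 -= -2·r0 → [0,3,-2,3]
  r2 -= 2·r0 → [0,0,5,4]
  r3 -= -2·r0 → [0,-9,21,0]
  r2 -= 0·r1 → [0,0,5,4]
  r3 -= -3·r1 → [0,0,15,9]
  r3 -= 3·r2 → [0,0,0,-3]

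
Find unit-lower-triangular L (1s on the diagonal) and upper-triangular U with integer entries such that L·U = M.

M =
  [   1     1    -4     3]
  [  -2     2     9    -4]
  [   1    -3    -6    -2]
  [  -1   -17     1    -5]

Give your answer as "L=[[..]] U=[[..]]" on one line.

  r1 -= -2·r0 → [0,4,1,2]
  r2 -= 1·r0 → [0,-4,-2,-5]
  r3 -= -1·r0 → [0,-16,-3,-2]
  r2 -= -1·r1 → [0,0,-1,-3]
  r3 -= -4·r1 → [0,0,1,6]
  r3 -= -1·r2 → [0,0,0,3]

L=[[1,0,0,0],[-2,1,0,0],[1,-1,1,0],[-1,-4,-1,1]] U=[[1,1,-4,3],[0,4,1,2],[0,0,-1,-3],[0,0,0,3]]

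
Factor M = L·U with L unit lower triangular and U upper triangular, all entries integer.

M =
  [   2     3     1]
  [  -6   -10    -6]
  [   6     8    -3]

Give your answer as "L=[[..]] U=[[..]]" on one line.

L=[[1,0,0],[-3,1,0],[3,1,1]] U=[[2,3,1],[0,-1,-3],[0,0,-3]]

  row1 -= -3·row0 → [0,-1,-3]
  row2 -= 3·row0 → [0,-1,-6]
  row2 -= 1·row1 → [0,0,-3]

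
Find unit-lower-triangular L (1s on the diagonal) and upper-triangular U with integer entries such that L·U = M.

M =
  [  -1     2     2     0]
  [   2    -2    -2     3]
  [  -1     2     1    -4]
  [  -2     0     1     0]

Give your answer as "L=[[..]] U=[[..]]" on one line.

L=[[1,0,0,0],[-2,1,0,0],[1,0,1,0],[2,-2,-1,1]] U=[[-1,2,2,0],[0,2,2,3],[0,0,-1,-4],[0,0,0,2]]

  row1 -= -2·row0 → [0,2,2,3]
  row2 -= 1·row0 → [0,0,-1,-4]
  row3 -= 2·row0 → [0,-4,-3,0]
  row2 -= 0·row1 → [0,0,-1,-4]
  row3 -= -2·row1 → [0,0,1,6]
  row3 -= -1·row2 → [0,0,0,2]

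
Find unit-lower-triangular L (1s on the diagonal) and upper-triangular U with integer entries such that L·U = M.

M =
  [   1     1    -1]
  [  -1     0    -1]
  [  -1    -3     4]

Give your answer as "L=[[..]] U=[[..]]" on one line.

L=[[1,0,0],[-1,1,0],[-1,-2,1]] U=[[1,1,-1],[0,1,-2],[0,0,-1]]

  r1 -= -1·r0 → [0,1,-2]
  r2 -= -1·r0 → [0,-2,3]
  r2 -= -2·r1 → [0,0,-1]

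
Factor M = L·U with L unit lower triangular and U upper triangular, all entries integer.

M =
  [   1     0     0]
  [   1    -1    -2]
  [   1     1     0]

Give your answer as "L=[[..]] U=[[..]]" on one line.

  R1 -= 1·R0 → [0,-1,-2]
  R2 -= 1·R0 → [0,1,0]
  R2 -= -1·R1 → [0,0,-2]

L=[[1,0,0],[1,1,0],[1,-1,1]] U=[[1,0,0],[0,-1,-2],[0,0,-2]]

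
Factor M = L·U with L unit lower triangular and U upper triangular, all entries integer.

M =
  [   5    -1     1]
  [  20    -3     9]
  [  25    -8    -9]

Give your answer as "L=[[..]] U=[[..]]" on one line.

  row1 -= 4·row0 → [0,1,5]
  row2 -= 5·row0 → [0,-3,-14]
  row2 -= -3·row1 → [0,0,1]

L=[[1,0,0],[4,1,0],[5,-3,1]] U=[[5,-1,1],[0,1,5],[0,0,1]]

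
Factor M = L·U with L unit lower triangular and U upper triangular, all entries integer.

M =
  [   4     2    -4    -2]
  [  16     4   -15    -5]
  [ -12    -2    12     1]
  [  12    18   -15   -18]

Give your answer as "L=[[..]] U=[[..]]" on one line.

  R1 -= 4·R0 → [0,-4,1,3]
  R2 -= -3·R0 → [0,4,0,-5]
  R3 -= 3·R0 → [0,12,-3,-12]
  R2 -= -1·R1 → [0,0,1,-2]
  R3 -= -3·R1 → [0,0,0,-3]
  R3 -= 0·R2 → [0,0,0,-3]

L=[[1,0,0,0],[4,1,0,0],[-3,-1,1,0],[3,-3,0,1]] U=[[4,2,-4,-2],[0,-4,1,3],[0,0,1,-2],[0,0,0,-3]]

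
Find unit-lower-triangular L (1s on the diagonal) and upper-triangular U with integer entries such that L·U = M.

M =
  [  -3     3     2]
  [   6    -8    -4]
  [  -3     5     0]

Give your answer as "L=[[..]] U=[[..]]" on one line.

  r1 -= -2·r0 → [0,-2,0]
  r2 -= 1·r0 → [0,2,-2]
  r2 -= -1·r1 → [0,0,-2]

L=[[1,0,0],[-2,1,0],[1,-1,1]] U=[[-3,3,2],[0,-2,0],[0,0,-2]]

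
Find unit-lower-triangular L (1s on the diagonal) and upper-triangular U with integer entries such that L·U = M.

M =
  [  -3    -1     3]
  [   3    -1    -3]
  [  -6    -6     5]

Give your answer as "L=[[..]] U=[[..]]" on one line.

  R1 -= -1·R0 → [0,-2,0]
  R2 -= 2·R0 → [0,-4,-1]
  R2 -= 2·R1 → [0,0,-1]

L=[[1,0,0],[-1,1,0],[2,2,1]] U=[[-3,-1,3],[0,-2,0],[0,0,-1]]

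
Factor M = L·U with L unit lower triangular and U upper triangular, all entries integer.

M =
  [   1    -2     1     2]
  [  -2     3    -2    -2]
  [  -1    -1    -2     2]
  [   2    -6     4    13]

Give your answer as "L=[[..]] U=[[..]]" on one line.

  R1 -= -2·R0 → [0,-1,0,2]
  R2 -= -1·R0 → [0,-3,-1,4]
  R3 -= 2·R0 → [0,-2,2,9]
  R2 -= 3·R1 → [0,0,-1,-2]
  R3 -= 2·R1 → [0,0,2,5]
  R3 -= -2·R2 → [0,0,0,1]

L=[[1,0,0,0],[-2,1,0,0],[-1,3,1,0],[2,2,-2,1]] U=[[1,-2,1,2],[0,-1,0,2],[0,0,-1,-2],[0,0,0,1]]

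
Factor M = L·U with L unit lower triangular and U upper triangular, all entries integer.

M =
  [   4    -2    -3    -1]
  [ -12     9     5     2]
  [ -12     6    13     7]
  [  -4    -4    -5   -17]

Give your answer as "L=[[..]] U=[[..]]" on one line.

  r1 -= -3·r0 → [0,3,-4,-1]
  r2 -= -3·r0 → [0,0,4,4]
  r3 -= -1·r0 → [0,-6,-8,-18]
  r2 -= 0·r1 → [0,0,4,4]
  r3 -= -2·r1 → [0,0,-16,-20]
  r3 -= -4·r2 → [0,0,0,-4]

L=[[1,0,0,0],[-3,1,0,0],[-3,0,1,0],[-1,-2,-4,1]] U=[[4,-2,-3,-1],[0,3,-4,-1],[0,0,4,4],[0,0,0,-4]]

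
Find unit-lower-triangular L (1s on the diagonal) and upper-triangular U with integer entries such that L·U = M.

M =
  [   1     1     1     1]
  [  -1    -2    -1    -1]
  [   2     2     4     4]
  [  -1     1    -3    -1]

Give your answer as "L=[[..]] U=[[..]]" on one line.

L=[[1,0,0,0],[-1,1,0,0],[2,0,1,0],[-1,-2,-1,1]] U=[[1,1,1,1],[0,-1,0,0],[0,0,2,2],[0,0,0,2]]

  row1 -= -1·row0 → [0,-1,0,0]
  row2 -= 2·row0 → [0,0,2,2]
  row3 -= -1·row0 → [0,2,-2,0]
  row2 -= 0·row1 → [0,0,2,2]
  row3 -= -2·row1 → [0,0,-2,0]
  row3 -= -1·row2 → [0,0,0,2]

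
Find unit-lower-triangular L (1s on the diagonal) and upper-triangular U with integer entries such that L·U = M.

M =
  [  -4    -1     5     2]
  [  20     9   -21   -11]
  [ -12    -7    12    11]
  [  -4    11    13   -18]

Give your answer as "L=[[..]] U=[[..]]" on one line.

L=[[1,0,0,0],[-5,1,0,0],[3,-1,1,0],[1,3,-4,1]] U=[[-4,-1,5,2],[0,4,4,-1],[0,0,1,4],[0,0,0,-1]]

  R1 -= -5·R0 → [0,4,4,-1]
  R2 -= 3·R0 → [0,-4,-3,5]
  R3 -= 1·R0 → [0,12,8,-20]
  R2 -= -1·R1 → [0,0,1,4]
  R3 -= 3·R1 → [0,0,-4,-17]
  R3 -= -4·R2 → [0,0,0,-1]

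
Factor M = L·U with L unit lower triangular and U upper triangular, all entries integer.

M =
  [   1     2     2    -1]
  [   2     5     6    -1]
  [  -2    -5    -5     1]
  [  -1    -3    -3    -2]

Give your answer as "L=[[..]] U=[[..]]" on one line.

L=[[1,0,0,0],[2,1,0,0],[-2,-1,1,0],[-1,-1,1,1]] U=[[1,2,2,-1],[0,1,2,1],[0,0,1,0],[0,0,0,-2]]

  R1 -= 2·R0 → [0,1,2,1]
  R2 -= -2·R0 → [0,-1,-1,-1]
  R3 -= -1·R0 → [0,-1,-1,-3]
  R2 -= -1·R1 → [0,0,1,0]
  R3 -= -1·R1 → [0,0,1,-2]
  R3 -= 1·R2 → [0,0,0,-2]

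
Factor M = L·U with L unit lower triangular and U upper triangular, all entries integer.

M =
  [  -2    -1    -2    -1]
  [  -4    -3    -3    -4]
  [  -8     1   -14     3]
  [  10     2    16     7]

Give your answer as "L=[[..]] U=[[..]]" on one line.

  R1 -= 2·R0 → [0,-1,1,-2]
  R2 -= 4·R0 → [0,5,-6,7]
  R3 -= -5·R0 → [0,-3,6,2]
  R2 -= -5·R1 → [0,0,-1,-3]
  R3 -= 3·R1 → [0,0,3,8]
  R3 -= -3·R2 → [0,0,0,-1]

L=[[1,0,0,0],[2,1,0,0],[4,-5,1,0],[-5,3,-3,1]] U=[[-2,-1,-2,-1],[0,-1,1,-2],[0,0,-1,-3],[0,0,0,-1]]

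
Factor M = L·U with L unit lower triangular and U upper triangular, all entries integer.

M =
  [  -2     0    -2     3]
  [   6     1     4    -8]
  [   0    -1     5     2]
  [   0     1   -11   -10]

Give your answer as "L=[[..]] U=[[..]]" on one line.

L=[[1,0,0,0],[-3,1,0,0],[0,-1,1,0],[0,1,-3,1]] U=[[-2,0,-2,3],[0,1,-2,1],[0,0,3,3],[0,0,0,-2]]

  row1 -= -3·row0 → [0,1,-2,1]
  row2 -= 0·row0 → [0,-1,5,2]
  row3 -= 0·row0 → [0,1,-11,-10]
  row2 -= -1·row1 → [0,0,3,3]
  row3 -= 1·row1 → [0,0,-9,-11]
  row3 -= -3·row2 → [0,0,0,-2]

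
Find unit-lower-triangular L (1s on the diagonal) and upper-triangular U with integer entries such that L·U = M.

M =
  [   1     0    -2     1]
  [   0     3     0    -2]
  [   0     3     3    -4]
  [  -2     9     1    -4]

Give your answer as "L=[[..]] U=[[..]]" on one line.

  r1 -= 0·r0 → [0,3,0,-2]
  r2 -= 0·r0 → [0,3,3,-4]
  r3 -= -2·r0 → [0,9,-3,-2]
  r2 -= 1·r1 → [0,0,3,-2]
  r3 -= 3·r1 → [0,0,-3,4]
  r3 -= -1·r2 → [0,0,0,2]

L=[[1,0,0,0],[0,1,0,0],[0,1,1,0],[-2,3,-1,1]] U=[[1,0,-2,1],[0,3,0,-2],[0,0,3,-2],[0,0,0,2]]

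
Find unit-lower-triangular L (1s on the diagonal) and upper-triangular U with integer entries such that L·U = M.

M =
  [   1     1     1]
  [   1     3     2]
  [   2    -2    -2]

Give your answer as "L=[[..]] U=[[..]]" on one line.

  r1 -= 1·r0 → [0,2,1]
  r2 -= 2·r0 → [0,-4,-4]
  r2 -= -2·r1 → [0,0,-2]

L=[[1,0,0],[1,1,0],[2,-2,1]] U=[[1,1,1],[0,2,1],[0,0,-2]]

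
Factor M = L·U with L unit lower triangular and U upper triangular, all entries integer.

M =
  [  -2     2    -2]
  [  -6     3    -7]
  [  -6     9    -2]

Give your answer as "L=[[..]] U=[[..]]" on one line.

L=[[1,0,0],[3,1,0],[3,-1,1]] U=[[-2,2,-2],[0,-3,-1],[0,0,3]]

  R1 -= 3·R0 → [0,-3,-1]
  R2 -= 3·R0 → [0,3,4]
  R2 -= -1·R1 → [0,0,3]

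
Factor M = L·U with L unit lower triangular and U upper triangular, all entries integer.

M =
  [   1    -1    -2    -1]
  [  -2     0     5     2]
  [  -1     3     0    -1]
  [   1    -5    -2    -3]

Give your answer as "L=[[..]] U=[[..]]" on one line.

  row1 -= -2·row0 → [0,-2,1,0]
  row2 -= -1·row0 → [0,2,-2,-2]
  row3 -= 1·row0 → [0,-4,0,-2]
  row2 -= -1·row1 → [0,0,-1,-2]
  row3 -= 2·row1 → [0,0,-2,-2]
  row3 -= 2·row2 → [0,0,0,2]

L=[[1,0,0,0],[-2,1,0,0],[-1,-1,1,0],[1,2,2,1]] U=[[1,-1,-2,-1],[0,-2,1,0],[0,0,-1,-2],[0,0,0,2]]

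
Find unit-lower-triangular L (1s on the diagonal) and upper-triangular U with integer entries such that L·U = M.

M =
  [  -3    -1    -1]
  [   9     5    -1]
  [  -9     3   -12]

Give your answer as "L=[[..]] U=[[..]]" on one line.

L=[[1,0,0],[-3,1,0],[3,3,1]] U=[[-3,-1,-1],[0,2,-4],[0,0,3]]

  R1 -= -3·R0 → [0,2,-4]
  R2 -= 3·R0 → [0,6,-9]
  R2 -= 3·R1 → [0,0,3]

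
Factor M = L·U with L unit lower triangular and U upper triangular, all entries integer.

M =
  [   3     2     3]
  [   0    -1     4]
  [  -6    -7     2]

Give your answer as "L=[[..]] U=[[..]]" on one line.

L=[[1,0,0],[0,1,0],[-2,3,1]] U=[[3,2,3],[0,-1,4],[0,0,-4]]

  R1 -= 0·R0 → [0,-1,4]
  R2 -= -2·R0 → [0,-3,8]
  R2 -= 3·R1 → [0,0,-4]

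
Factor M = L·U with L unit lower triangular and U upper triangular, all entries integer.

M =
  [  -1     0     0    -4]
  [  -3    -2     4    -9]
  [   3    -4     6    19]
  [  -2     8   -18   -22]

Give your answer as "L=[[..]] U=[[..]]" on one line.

L=[[1,0,0,0],[3,1,0,0],[-3,2,1,0],[2,-4,1,1]] U=[[-1,0,0,-4],[0,-2,4,3],[0,0,-2,1],[0,0,0,-3]]

  R1 -= 3·R0 → [0,-2,4,3]
  R2 -= -3·R0 → [0,-4,6,7]
  R3 -= 2·R0 → [0,8,-18,-14]
  R2 -= 2·R1 → [0,0,-2,1]
  R3 -= -4·R1 → [0,0,-2,-2]
  R3 -= 1·R2 → [0,0,0,-3]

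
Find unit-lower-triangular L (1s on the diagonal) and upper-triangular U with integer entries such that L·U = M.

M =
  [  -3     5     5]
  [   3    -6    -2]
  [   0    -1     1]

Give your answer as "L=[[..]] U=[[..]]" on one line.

  row1 -= -1·row0 → [0,-1,3]
  row2 -= 0·row0 → [0,-1,1]
  row2 -= 1·row1 → [0,0,-2]

L=[[1,0,0],[-1,1,0],[0,1,1]] U=[[-3,5,5],[0,-1,3],[0,0,-2]]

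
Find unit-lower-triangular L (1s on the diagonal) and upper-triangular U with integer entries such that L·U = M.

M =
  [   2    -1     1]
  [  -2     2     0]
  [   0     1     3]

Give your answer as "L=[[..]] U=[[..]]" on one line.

L=[[1,0,0],[-1,1,0],[0,1,1]] U=[[2,-1,1],[0,1,1],[0,0,2]]

  R1 -= -1·R0 → [0,1,1]
  R2 -= 0·R0 → [0,1,3]
  R2 -= 1·R1 → [0,0,2]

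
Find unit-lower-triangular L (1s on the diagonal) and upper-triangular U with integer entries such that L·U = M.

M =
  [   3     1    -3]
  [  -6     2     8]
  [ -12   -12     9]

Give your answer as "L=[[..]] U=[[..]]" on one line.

L=[[1,0,0],[-2,1,0],[-4,-2,1]] U=[[3,1,-3],[0,4,2],[0,0,1]]

  r1 -= -2·r0 → [0,4,2]
  r2 -= -4·r0 → [0,-8,-3]
  r2 -= -2·r1 → [0,0,1]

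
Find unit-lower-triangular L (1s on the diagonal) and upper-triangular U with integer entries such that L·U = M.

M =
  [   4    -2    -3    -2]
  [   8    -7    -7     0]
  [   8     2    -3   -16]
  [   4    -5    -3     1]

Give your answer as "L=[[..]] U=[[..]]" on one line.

L=[[1,0,0,0],[2,1,0,0],[2,-2,1,0],[1,1,1,1]] U=[[4,-2,-3,-2],[0,-3,-1,4],[0,0,1,-4],[0,0,0,3]]

  R1 -= 2·R0 → [0,-3,-1,4]
  R2 -= 2·R0 → [0,6,3,-12]
  R3 -= 1·R0 → [0,-3,0,3]
  R2 -= -2·R1 → [0,0,1,-4]
  R3 -= 1·R1 → [0,0,1,-1]
  R3 -= 1·R2 → [0,0,0,3]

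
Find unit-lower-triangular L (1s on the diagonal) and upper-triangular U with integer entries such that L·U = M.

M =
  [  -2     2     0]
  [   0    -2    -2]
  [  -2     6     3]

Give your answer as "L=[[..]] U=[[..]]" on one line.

L=[[1,0,0],[0,1,0],[1,-2,1]] U=[[-2,2,0],[0,-2,-2],[0,0,-1]]

  R1 -= 0·R0 → [0,-2,-2]
  R2 -= 1·R0 → [0,4,3]
  R2 -= -2·R1 → [0,0,-1]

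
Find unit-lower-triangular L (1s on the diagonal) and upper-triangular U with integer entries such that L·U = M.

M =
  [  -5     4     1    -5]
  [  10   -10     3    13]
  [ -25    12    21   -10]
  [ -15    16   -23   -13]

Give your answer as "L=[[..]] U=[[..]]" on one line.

L=[[1,0,0,0],[-2,1,0,0],[5,4,1,0],[3,-2,4,1]] U=[[-5,4,1,-5],[0,-2,5,3],[0,0,-4,3],[0,0,0,-4]]

  R1 -= -2·R0 → [0,-2,5,3]
  R2 -= 5·R0 → [0,-8,16,15]
  R3 -= 3·R0 → [0,4,-26,2]
  R2 -= 4·R1 → [0,0,-4,3]
  R3 -= -2·R1 → [0,0,-16,8]
  R3 -= 4·R2 → [0,0,0,-4]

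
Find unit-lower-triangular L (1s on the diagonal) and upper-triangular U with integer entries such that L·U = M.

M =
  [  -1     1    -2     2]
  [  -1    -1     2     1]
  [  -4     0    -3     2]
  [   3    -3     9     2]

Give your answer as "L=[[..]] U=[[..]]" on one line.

  R1 -= 1·R0 → [0,-2,4,-1]
  R2 -= 4·R0 → [0,-4,5,-6]
  R3 -= -3·R0 → [0,0,3,8]
  R2 -= 2·R1 → [0,0,-3,-4]
  R3 -= 0·R1 → [0,0,3,8]
  R3 -= -1·R2 → [0,0,0,4]

L=[[1,0,0,0],[1,1,0,0],[4,2,1,0],[-3,0,-1,1]] U=[[-1,1,-2,2],[0,-2,4,-1],[0,0,-3,-4],[0,0,0,4]]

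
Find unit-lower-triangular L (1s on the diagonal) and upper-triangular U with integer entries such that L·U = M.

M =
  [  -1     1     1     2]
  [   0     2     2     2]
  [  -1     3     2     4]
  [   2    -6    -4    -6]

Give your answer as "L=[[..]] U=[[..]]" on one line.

  R1 -= 0·R0 → [0,2,2,2]
  R2 -= 1·R0 → [0,2,1,2]
  R3 -= -2·R0 → [0,-4,-2,-2]
  R2 -= 1·R1 → [0,0,-1,0]
  R3 -= -2·R1 → [0,0,2,2]
  R3 -= -2·R2 → [0,0,0,2]

L=[[1,0,0,0],[0,1,0,0],[1,1,1,0],[-2,-2,-2,1]] U=[[-1,1,1,2],[0,2,2,2],[0,0,-1,0],[0,0,0,2]]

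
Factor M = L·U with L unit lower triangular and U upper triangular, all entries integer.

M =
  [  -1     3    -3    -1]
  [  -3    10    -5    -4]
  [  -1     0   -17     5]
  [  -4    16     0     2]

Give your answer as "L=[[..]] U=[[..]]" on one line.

  r1 -= 3·r0 → [0,1,4,-1]
  r2 -= 1·r0 → [0,-3,-14,6]
  r3 -= 4·r0 → [0,4,12,6]
  r2 -= -3·r1 → [0,0,-2,3]
  r3 -= 4·r1 → [0,0,-4,10]
  r3 -= 2·r2 → [0,0,0,4]

L=[[1,0,0,0],[3,1,0,0],[1,-3,1,0],[4,4,2,1]] U=[[-1,3,-3,-1],[0,1,4,-1],[0,0,-2,3],[0,0,0,4]]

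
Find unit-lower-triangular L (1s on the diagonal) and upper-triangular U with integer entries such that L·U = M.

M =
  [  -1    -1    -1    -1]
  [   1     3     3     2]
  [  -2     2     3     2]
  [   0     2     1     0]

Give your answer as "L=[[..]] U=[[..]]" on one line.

L=[[1,0,0,0],[-1,1,0,0],[2,2,1,0],[0,1,-1,1]] U=[[-1,-1,-1,-1],[0,2,2,1],[0,0,1,2],[0,0,0,1]]

  row1 -= -1·row0 → [0,2,2,1]
  row2 -= 2·row0 → [0,4,5,4]
  row3 -= 0·row0 → [0,2,1,0]
  row2 -= 2·row1 → [0,0,1,2]
  row3 -= 1·row1 → [0,0,-1,-1]
  row3 -= -1·row2 → [0,0,0,1]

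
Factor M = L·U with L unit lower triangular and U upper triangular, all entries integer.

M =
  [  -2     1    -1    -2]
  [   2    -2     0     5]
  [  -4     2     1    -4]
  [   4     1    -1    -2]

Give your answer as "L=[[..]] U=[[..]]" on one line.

  row1 -= -1·row0 → [0,-1,-1,3]
  row2 -= 2·row0 → [0,0,3,0]
  row3 -= -2·row0 → [0,3,-3,-6]
  row2 -= 0·row1 → [0,0,3,0]
  row3 -= -3·row1 → [0,0,-6,3]
  row3 -= -2·row2 → [0,0,0,3]

L=[[1,0,0,0],[-1,1,0,0],[2,0,1,0],[-2,-3,-2,1]] U=[[-2,1,-1,-2],[0,-1,-1,3],[0,0,3,0],[0,0,0,3]]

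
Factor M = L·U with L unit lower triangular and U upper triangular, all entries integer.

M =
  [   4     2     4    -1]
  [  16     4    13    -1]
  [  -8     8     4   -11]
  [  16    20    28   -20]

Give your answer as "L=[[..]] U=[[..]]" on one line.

  row1 -= 4·row0 → [0,-4,-3,3]
  row2 -= -2·row0 → [0,12,12,-13]
  row3 -= 4·row0 → [0,12,12,-16]
  row2 -= -3·row1 → [0,0,3,-4]
  row3 -= -3·row1 → [0,0,3,-7]
  row3 -= 1·row2 → [0,0,0,-3]

L=[[1,0,0,0],[4,1,0,0],[-2,-3,1,0],[4,-3,1,1]] U=[[4,2,4,-1],[0,-4,-3,3],[0,0,3,-4],[0,0,0,-3]]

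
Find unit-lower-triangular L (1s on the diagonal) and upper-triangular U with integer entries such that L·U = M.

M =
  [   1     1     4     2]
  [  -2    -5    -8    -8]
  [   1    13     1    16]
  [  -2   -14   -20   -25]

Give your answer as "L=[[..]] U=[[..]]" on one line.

L=[[1,0,0,0],[-2,1,0,0],[1,-4,1,0],[-2,4,4,1]] U=[[1,1,4,2],[0,-3,0,-4],[0,0,-3,-2],[0,0,0,3]]

  R1 -= -2·R0 → [0,-3,0,-4]
  R2 -= 1·R0 → [0,12,-3,14]
  R3 -= -2·R0 → [0,-12,-12,-21]
  R2 -= -4·R1 → [0,0,-3,-2]
  R3 -= 4·R1 → [0,0,-12,-5]
  R3 -= 4·R2 → [0,0,0,3]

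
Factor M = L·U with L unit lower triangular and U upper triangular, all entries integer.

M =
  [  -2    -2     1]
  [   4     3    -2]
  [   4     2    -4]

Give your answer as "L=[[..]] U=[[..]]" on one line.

L=[[1,0,0],[-2,1,0],[-2,2,1]] U=[[-2,-2,1],[0,-1,0],[0,0,-2]]

  r1 -= -2·r0 → [0,-1,0]
  r2 -= -2·r0 → [0,-2,-2]
  r2 -= 2·r1 → [0,0,-2]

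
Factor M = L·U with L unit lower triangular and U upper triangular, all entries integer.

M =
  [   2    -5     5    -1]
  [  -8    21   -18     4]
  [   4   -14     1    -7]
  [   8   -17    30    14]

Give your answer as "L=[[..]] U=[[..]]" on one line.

L=[[1,0,0,0],[-4,1,0,0],[2,-4,1,0],[4,3,-4,1]] U=[[2,-5,5,-1],[0,1,2,0],[0,0,-1,-5],[0,0,0,-2]]

  r1 -= -4·r0 → [0,1,2,0]
  r2 -= 2·r0 → [0,-4,-9,-5]
  r3 -= 4·r0 → [0,3,10,18]
  r2 -= -4·r1 → [0,0,-1,-5]
  r3 -= 3·r1 → [0,0,4,18]
  r3 -= -4·r2 → [0,0,0,-2]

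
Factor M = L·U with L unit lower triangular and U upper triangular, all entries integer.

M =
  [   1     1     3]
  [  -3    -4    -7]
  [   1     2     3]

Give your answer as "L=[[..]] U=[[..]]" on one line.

  row1 -= -3·row0 → [0,-1,2]
  row2 -= 1·row0 → [0,1,0]
  row2 -= -1·row1 → [0,0,2]

L=[[1,0,0],[-3,1,0],[1,-1,1]] U=[[1,1,3],[0,-1,2],[0,0,2]]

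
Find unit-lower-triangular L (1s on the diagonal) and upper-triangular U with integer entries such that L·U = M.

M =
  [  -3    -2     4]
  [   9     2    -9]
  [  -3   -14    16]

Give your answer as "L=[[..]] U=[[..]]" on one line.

L=[[1,0,0],[-3,1,0],[1,3,1]] U=[[-3,-2,4],[0,-4,3],[0,0,3]]

  r1 -= -3·r0 → [0,-4,3]
  r2 -= 1·r0 → [0,-12,12]
  r2 -= 3·r1 → [0,0,3]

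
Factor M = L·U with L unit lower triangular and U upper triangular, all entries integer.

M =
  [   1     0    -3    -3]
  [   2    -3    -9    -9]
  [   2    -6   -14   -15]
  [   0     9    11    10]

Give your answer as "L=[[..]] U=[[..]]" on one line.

L=[[1,0,0,0],[2,1,0,0],[2,2,1,0],[0,-3,-1,1]] U=[[1,0,-3,-3],[0,-3,-3,-3],[0,0,-2,-3],[0,0,0,-2]]

  r1 -= 2·r0 → [0,-3,-3,-3]
  r2 -= 2·r0 → [0,-6,-8,-9]
  r3 -= 0·r0 → [0,9,11,10]
  r2 -= 2·r1 → [0,0,-2,-3]
  r3 -= -3·r1 → [0,0,2,1]
  r3 -= -1·r2 → [0,0,0,-2]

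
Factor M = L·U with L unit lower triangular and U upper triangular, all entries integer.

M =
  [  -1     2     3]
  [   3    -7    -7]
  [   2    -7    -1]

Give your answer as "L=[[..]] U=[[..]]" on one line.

  row1 -= -3·row0 → [0,-1,2]
  row2 -= -2·row0 → [0,-3,5]
  row2 -= 3·row1 → [0,0,-1]

L=[[1,0,0],[-3,1,0],[-2,3,1]] U=[[-1,2,3],[0,-1,2],[0,0,-1]]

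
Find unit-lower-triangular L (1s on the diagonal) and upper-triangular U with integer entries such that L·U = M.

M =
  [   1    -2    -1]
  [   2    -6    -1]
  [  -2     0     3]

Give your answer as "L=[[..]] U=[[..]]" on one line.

L=[[1,0,0],[2,1,0],[-2,2,1]] U=[[1,-2,-1],[0,-2,1],[0,0,-1]]

  R1 -= 2·R0 → [0,-2,1]
  R2 -= -2·R0 → [0,-4,1]
  R2 -= 2·R1 → [0,0,-1]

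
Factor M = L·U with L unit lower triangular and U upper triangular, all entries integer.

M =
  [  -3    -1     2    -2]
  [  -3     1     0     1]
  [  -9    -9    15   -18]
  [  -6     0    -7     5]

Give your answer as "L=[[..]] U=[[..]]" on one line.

L=[[1,0,0,0],[1,1,0,0],[3,-3,1,0],[2,1,-3,1]] U=[[-3,-1,2,-2],[0,2,-2,3],[0,0,3,-3],[0,0,0,-3]]

  row1 -= 1·row0 → [0,2,-2,3]
  row2 -= 3·row0 → [0,-6,9,-12]
  row3 -= 2·row0 → [0,2,-11,9]
  row2 -= -3·row1 → [0,0,3,-3]
  row3 -= 1·row1 → [0,0,-9,6]
  row3 -= -3·row2 → [0,0,0,-3]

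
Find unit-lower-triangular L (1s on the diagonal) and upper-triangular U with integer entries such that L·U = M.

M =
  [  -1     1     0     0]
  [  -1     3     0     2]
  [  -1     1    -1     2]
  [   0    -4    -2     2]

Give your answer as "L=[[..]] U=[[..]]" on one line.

  r1 -= 1·r0 → [0,2,0,2]
  r2 -= 1·r0 → [0,0,-1,2]
  r3 -= 0·r0 → [0,-4,-2,2]
  r2 -= 0·r1 → [0,0,-1,2]
  r3 -= -2·r1 → [0,0,-2,6]
  r3 -= 2·r2 → [0,0,0,2]

L=[[1,0,0,0],[1,1,0,0],[1,0,1,0],[0,-2,2,1]] U=[[-1,1,0,0],[0,2,0,2],[0,0,-1,2],[0,0,0,2]]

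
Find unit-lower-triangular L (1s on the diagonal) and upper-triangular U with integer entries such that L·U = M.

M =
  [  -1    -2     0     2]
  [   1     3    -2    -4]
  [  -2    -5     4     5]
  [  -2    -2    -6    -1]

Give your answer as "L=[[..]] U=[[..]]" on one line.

L=[[1,0,0,0],[-1,1,0,0],[2,-1,1,0],[2,2,-1,1]] U=[[-1,-2,0,2],[0,1,-2,-2],[0,0,2,-1],[0,0,0,-2]]

  row1 -= -1·row0 → [0,1,-2,-2]
  row2 -= 2·row0 → [0,-1,4,1]
  row3 -= 2·row0 → [0,2,-6,-5]
  row2 -= -1·row1 → [0,0,2,-1]
  row3 -= 2·row1 → [0,0,-2,-1]
  row3 -= -1·row2 → [0,0,0,-2]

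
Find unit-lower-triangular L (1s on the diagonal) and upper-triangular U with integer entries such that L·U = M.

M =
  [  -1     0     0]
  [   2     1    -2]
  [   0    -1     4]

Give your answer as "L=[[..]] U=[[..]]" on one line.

  r1 -= -2·r0 → [0,1,-2]
  r2 -= 0·r0 → [0,-1,4]
  r2 -= -1·r1 → [0,0,2]

L=[[1,0,0],[-2,1,0],[0,-1,1]] U=[[-1,0,0],[0,1,-2],[0,0,2]]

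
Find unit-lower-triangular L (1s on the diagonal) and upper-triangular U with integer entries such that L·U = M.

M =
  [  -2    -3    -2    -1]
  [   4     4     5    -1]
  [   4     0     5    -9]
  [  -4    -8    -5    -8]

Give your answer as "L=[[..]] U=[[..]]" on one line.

  r1 -= -2·r0 → [0,-2,1,-3]
  r2 -= -2·r0 → [0,-6,1,-11]
  r3 -= 2·r0 → [0,-2,-1,-6]
  r2 -= 3·r1 → [0,0,-2,-2]
  r3 -= 1·r1 → [0,0,-2,-3]
  r3 -= 1·r2 → [0,0,0,-1]

L=[[1,0,0,0],[-2,1,0,0],[-2,3,1,0],[2,1,1,1]] U=[[-2,-3,-2,-1],[0,-2,1,-3],[0,0,-2,-2],[0,0,0,-1]]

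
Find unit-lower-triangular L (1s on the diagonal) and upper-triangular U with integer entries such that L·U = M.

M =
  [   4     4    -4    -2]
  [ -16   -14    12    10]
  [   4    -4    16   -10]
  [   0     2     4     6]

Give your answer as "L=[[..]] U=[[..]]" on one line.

  row1 -= -4·row0 → [0,2,-4,2]
  row2 -= 1·row0 → [0,-8,20,-8]
  row3 -= 0·row0 → [0,2,4,6]
  row2 -= -4·row1 → [0,0,4,0]
  row3 -= 1·row1 → [0,0,8,4]
  row3 -= 2·row2 → [0,0,0,4]

L=[[1,0,0,0],[-4,1,0,0],[1,-4,1,0],[0,1,2,1]] U=[[4,4,-4,-2],[0,2,-4,2],[0,0,4,0],[0,0,0,4]]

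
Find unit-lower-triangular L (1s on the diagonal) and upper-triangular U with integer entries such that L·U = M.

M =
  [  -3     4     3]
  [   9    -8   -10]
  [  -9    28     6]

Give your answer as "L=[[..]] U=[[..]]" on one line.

L=[[1,0,0],[-3,1,0],[3,4,1]] U=[[-3,4,3],[0,4,-1],[0,0,1]]

  R1 -= -3·R0 → [0,4,-1]
  R2 -= 3·R0 → [0,16,-3]
  R2 -= 4·R1 → [0,0,1]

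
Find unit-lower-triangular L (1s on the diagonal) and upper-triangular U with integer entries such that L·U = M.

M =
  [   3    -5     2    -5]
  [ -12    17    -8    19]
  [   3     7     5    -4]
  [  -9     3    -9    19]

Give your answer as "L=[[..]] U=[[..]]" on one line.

  r1 -= -4·r0 → [0,-3,0,-1]
  r2 -= 1·r0 → [0,12,3,1]
  r3 -= -3·r0 → [0,-12,-3,4]
  r2 -= -4·r1 → [0,0,3,-3]
  r3 -= 4·r1 → [0,0,-3,8]
  r3 -= -1·r2 → [0,0,0,5]

L=[[1,0,0,0],[-4,1,0,0],[1,-4,1,0],[-3,4,-1,1]] U=[[3,-5,2,-5],[0,-3,0,-1],[0,0,3,-3],[0,0,0,5]]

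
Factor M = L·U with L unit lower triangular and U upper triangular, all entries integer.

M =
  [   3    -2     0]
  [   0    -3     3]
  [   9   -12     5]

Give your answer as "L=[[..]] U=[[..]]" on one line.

L=[[1,0,0],[0,1,0],[3,2,1]] U=[[3,-2,0],[0,-3,3],[0,0,-1]]

  r1 -= 0·r0 → [0,-3,3]
  r2 -= 3·r0 → [0,-6,5]
  r2 -= 2·r1 → [0,0,-1]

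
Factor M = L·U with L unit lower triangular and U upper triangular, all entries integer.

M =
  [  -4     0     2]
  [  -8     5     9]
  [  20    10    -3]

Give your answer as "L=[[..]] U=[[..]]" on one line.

L=[[1,0,0],[2,1,0],[-5,2,1]] U=[[-4,0,2],[0,5,5],[0,0,-3]]

  R1 -= 2·R0 → [0,5,5]
  R2 -= -5·R0 → [0,10,7]
  R2 -= 2·R1 → [0,0,-3]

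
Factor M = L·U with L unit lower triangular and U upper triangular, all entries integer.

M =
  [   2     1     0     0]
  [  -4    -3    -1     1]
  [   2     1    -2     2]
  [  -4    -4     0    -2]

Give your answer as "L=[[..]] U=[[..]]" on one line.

L=[[1,0,0,0],[-2,1,0,0],[1,0,1,0],[-2,2,-1,1]] U=[[2,1,0,0],[0,-1,-1,1],[0,0,-2,2],[0,0,0,-2]]

  r1 -= -2·r0 → [0,-1,-1,1]
  r2 -= 1·r0 → [0,0,-2,2]
  r3 -= -2·r0 → [0,-2,0,-2]
  r2 -= 0·r1 → [0,0,-2,2]
  r3 -= 2·r1 → [0,0,2,-4]
  r3 -= -1·r2 → [0,0,0,-2]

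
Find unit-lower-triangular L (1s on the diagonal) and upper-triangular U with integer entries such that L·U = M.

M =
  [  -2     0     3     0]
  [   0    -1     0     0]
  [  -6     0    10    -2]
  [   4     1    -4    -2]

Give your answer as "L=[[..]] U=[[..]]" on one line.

L=[[1,0,0,0],[0,1,0,0],[3,0,1,0],[-2,-1,2,1]] U=[[-2,0,3,0],[0,-1,0,0],[0,0,1,-2],[0,0,0,2]]

  r1 -= 0·r0 → [0,-1,0,0]
  r2 -= 3·r0 → [0,0,1,-2]
  r3 -= -2·r0 → [0,1,2,-2]
  r2 -= 0·r1 → [0,0,1,-2]
  r3 -= -1·r1 → [0,0,2,-2]
  r3 -= 2·r2 → [0,0,0,2]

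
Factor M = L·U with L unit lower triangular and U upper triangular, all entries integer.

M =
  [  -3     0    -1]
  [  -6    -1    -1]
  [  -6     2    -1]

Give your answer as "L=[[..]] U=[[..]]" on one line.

  r1 -= 2·r0 → [0,-1,1]
  r2 -= 2·r0 → [0,2,1]
  r2 -= -2·r1 → [0,0,3]

L=[[1,0,0],[2,1,0],[2,-2,1]] U=[[-3,0,-1],[0,-1,1],[0,0,3]]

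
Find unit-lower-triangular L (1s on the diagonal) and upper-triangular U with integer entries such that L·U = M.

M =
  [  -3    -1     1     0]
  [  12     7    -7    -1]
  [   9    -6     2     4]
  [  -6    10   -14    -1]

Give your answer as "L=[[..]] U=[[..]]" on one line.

  row1 -= -4·row0 → [0,3,-3,-1]
  row2 -= -3·row0 → [0,-9,5,4]
  row3 -= 2·row0 → [0,12,-16,-1]
  row2 -= -3·row1 → [0,0,-4,1]
  row3 -= 4·row1 → [0,0,-4,3]
  row3 -= 1·row2 → [0,0,0,2]

L=[[1,0,0,0],[-4,1,0,0],[-3,-3,1,0],[2,4,1,1]] U=[[-3,-1,1,0],[0,3,-3,-1],[0,0,-4,1],[0,0,0,2]]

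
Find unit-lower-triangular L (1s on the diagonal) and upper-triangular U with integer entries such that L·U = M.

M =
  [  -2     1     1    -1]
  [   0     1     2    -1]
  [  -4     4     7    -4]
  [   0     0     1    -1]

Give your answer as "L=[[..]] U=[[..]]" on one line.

  R1 -= 0·R0 → [0,1,2,-1]
  R2 -= 2·R0 → [0,2,5,-2]
  R3 -= 0·R0 → [0,0,1,-1]
  R2 -= 2·R1 → [0,0,1,0]
  R3 -= 0·R1 → [0,0,1,-1]
  R3 -= 1·R2 → [0,0,0,-1]

L=[[1,0,0,0],[0,1,0,0],[2,2,1,0],[0,0,1,1]] U=[[-2,1,1,-1],[0,1,2,-1],[0,0,1,0],[0,0,0,-1]]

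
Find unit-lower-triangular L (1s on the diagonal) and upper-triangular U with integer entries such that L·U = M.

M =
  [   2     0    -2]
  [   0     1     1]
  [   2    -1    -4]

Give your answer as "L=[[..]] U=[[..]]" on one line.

  R1 -= 0·R0 → [0,1,1]
  R2 -= 1·R0 → [0,-1,-2]
  R2 -= -1·R1 → [0,0,-1]

L=[[1,0,0],[0,1,0],[1,-1,1]] U=[[2,0,-2],[0,1,1],[0,0,-1]]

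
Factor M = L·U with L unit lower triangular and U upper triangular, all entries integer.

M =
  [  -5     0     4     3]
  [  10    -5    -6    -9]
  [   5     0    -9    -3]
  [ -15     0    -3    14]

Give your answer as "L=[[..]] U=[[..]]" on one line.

  r1 -= -2·r0 → [0,-5,2,-3]
  r2 -= -1·r0 → [0,0,-5,0]
  r3 -= 3·r0 → [0,0,-15,5]
  r2 -= 0·r1 → [0,0,-5,0]
  r3 -= 0·r1 → [0,0,-15,5]
  r3 -= 3·r2 → [0,0,0,5]

L=[[1,0,0,0],[-2,1,0,0],[-1,0,1,0],[3,0,3,1]] U=[[-5,0,4,3],[0,-5,2,-3],[0,0,-5,0],[0,0,0,5]]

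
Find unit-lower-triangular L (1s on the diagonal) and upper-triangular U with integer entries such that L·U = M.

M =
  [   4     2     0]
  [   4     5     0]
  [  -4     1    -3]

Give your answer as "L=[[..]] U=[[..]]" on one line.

L=[[1,0,0],[1,1,0],[-1,1,1]] U=[[4,2,0],[0,3,0],[0,0,-3]]

  r1 -= 1·r0 → [0,3,0]
  r2 -= -1·r0 → [0,3,-3]
  r2 -= 1·r1 → [0,0,-3]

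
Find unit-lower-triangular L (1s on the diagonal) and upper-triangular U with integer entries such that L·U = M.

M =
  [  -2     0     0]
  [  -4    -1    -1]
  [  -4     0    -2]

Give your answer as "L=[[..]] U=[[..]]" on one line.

  R1 -= 2·R0 → [0,-1,-1]
  R2 -= 2·R0 → [0,0,-2]
  R2 -= 0·R1 → [0,0,-2]

L=[[1,0,0],[2,1,0],[2,0,1]] U=[[-2,0,0],[0,-1,-1],[0,0,-2]]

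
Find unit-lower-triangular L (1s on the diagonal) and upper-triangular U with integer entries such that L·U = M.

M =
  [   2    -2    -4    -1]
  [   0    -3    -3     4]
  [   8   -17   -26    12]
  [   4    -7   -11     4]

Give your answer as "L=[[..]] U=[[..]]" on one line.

  r1 -= 0·r0 → [0,-3,-3,4]
  r2 -= 4·r0 → [0,-9,-10,16]
  r3 -= 2·r0 → [0,-3,-3,6]
  r2 -= 3·r1 → [0,0,-1,4]
  r3 -= 1·r1 → [0,0,0,2]
  r3 -= 0·r2 → [0,0,0,2]

L=[[1,0,0,0],[0,1,0,0],[4,3,1,0],[2,1,0,1]] U=[[2,-2,-4,-1],[0,-3,-3,4],[0,0,-1,4],[0,0,0,2]]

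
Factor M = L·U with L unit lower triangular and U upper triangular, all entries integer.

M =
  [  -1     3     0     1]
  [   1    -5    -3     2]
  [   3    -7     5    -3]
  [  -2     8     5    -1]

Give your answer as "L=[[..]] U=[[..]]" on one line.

  row1 -= -1·row0 → [0,-2,-3,3]
  row2 -= -3·row0 → [0,2,5,0]
  row3 -= 2·row0 → [0,2,5,-3]
  row2 -= -1·row1 → [0,0,2,3]
  row3 -= -1·row1 → [0,0,2,0]
  row3 -= 1·row2 → [0,0,0,-3]

L=[[1,0,0,0],[-1,1,0,0],[-3,-1,1,0],[2,-1,1,1]] U=[[-1,3,0,1],[0,-2,-3,3],[0,0,2,3],[0,0,0,-3]]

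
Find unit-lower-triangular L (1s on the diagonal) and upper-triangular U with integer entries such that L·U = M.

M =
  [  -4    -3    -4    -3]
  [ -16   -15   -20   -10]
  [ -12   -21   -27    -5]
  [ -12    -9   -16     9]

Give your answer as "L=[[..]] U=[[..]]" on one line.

  R1 -= 4·R0 → [0,-3,-4,2]
  R2 -= 3·R0 → [0,-12,-15,4]
  R3 -= 3·R0 → [0,0,-4,18]
  R2 -= 4·R1 → [0,0,1,-4]
  R3 -= 0·R1 → [0,0,-4,18]
  R3 -= -4·R2 → [0,0,0,2]

L=[[1,0,0,0],[4,1,0,0],[3,4,1,0],[3,0,-4,1]] U=[[-4,-3,-4,-3],[0,-3,-4,2],[0,0,1,-4],[0,0,0,2]]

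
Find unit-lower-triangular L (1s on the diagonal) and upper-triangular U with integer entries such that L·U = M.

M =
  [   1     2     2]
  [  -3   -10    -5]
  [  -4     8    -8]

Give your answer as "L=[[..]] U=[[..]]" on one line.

  r1 -= -3·r0 → [0,-4,1]
  r2 -= -4·r0 → [0,16,0]
  r2 -= -4·r1 → [0,0,4]

L=[[1,0,0],[-3,1,0],[-4,-4,1]] U=[[1,2,2],[0,-4,1],[0,0,4]]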